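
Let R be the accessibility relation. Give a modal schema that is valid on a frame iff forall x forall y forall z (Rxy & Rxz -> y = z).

◇ψ → □ψ

This is partial functionality; the standard corresponding axiom is CD: ◇ψ → □ψ.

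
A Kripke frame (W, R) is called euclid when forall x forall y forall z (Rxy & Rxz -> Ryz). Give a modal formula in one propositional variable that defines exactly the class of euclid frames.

◇r → □◇r

This is the Euclidean property; the standard corresponding axiom is 5: ◇r → □◇r.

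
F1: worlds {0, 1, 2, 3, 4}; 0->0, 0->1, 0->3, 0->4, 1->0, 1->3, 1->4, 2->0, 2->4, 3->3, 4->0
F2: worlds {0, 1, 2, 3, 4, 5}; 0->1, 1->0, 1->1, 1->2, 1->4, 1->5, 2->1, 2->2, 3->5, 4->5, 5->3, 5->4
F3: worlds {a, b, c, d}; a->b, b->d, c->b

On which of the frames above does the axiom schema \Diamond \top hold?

F1, F2

The schema corresponds to seriality: \forall x \exists y Rxy.
F1: ✓.
F2: ✓.
F3: fails — world d has no successor.
Valid on: F1, F2.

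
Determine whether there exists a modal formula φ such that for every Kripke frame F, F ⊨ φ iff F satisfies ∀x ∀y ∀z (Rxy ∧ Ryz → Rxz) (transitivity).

Yes, by □r → □□r

The condition is transitivity. A defining modal formula is □r → □□r.
Suppose □r→□□r is valid. Take Rxy, Ryz and set V(r)={w : Rxw}. Then □r at x, so □□r at x, so □r at y, so r at z, i.e. Rxz.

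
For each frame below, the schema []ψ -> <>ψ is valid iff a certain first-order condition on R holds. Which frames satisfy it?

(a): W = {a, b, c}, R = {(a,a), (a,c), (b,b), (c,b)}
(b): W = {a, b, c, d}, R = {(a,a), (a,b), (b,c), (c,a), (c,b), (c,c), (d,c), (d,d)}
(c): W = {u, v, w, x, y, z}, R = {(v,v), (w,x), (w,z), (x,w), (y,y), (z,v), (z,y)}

(a), (b)

This is the axiom for seriality; its first-order frame correspondent is forall x exists y Rxy.
(a): satisfies the condition.
(b): satisfies the condition.
(c): fails — world u has no successor.
Valid on: (a), (b).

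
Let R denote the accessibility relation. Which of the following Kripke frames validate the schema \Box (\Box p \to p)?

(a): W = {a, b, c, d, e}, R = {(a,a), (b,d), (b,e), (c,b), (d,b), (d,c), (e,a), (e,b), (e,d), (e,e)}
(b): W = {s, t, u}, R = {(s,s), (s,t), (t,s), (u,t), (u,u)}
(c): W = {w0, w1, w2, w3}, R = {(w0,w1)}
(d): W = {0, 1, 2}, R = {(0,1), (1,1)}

(d)

The schema corresponds to shift-reflexivity: \forall x \forall y (Rxy \to Ryy).
(a): fails — Reb but not Rbb.
(b): fails — Rut but not Rtt.
(c): fails — Rw0w1 but not Rw1w1.
(d): satisfies the condition.
Valid on: (d).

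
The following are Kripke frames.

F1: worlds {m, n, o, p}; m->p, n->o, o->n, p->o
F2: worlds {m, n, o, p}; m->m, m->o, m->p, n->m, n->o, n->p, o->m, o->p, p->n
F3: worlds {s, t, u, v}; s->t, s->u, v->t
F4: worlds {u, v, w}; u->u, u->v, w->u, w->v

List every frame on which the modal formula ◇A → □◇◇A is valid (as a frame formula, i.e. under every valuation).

F2

This is the axiom for a generalized confluence (Geach) condition; its first-order frame correspondent is ∀x ∀y ∀z ((xRy ∧ xRz) → ∃w (y = w ∧ zR²w)).
F1: fails — mRp, mRp but no w with p=w and pR²w.
F2: holds.
F3: fails — sRt, sRt but no w with t=w and tR²w.
F4: fails — uRu, uRv but no t with u=t and vR²t.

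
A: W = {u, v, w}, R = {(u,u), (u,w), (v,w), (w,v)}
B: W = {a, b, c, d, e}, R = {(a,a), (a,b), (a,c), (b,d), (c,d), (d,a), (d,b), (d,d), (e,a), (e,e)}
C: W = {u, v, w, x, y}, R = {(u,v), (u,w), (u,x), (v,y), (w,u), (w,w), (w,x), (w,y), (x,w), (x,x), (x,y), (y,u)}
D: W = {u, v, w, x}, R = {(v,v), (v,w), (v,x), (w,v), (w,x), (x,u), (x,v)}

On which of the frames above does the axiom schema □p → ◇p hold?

This is the axiom for seriality; its first-order frame correspondent is ∀x ∃y Rxy.
A: holds.
B: holds.
C: holds.
D: fails — world u has no successor.
Valid on: A, B, C.

A, B, C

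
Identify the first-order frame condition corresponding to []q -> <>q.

Suppose □q→◇q is valid. At any x set V(q)=W. Then □q at x, so ◇q at x, so x has a successor.
The converse is a direct semantic check.
So the correspondent is seriality.

seriality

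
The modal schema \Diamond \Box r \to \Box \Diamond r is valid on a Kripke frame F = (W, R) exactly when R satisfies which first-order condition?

Convergence

Suppose ◇□r→□◇r is valid. Take Rxy, Rxz and set V(r)={w : Ryw}. Then □r at y so ◇□r at x, so □◇r at x, so ◇r at z, giving w with Rzw and Ryw.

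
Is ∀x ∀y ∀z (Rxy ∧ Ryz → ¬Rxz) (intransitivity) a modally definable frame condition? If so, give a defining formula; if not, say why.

No — not modally definable

If a class were modally definable it would be closed under surjective bounded morphisms (Goldblatt–Thomason).
The 7-cycle (worlds s,t,u,v,w,x,y with s→t→u→v→w→x→y→s) is intransitive. Mapping every world to a single reflexive point • is a surjective bounded morphism; the reflexive point is not intransitive (R••∧R•• but R••).
So no modal formula (or set of formulas) defines exactly the intransitive frames.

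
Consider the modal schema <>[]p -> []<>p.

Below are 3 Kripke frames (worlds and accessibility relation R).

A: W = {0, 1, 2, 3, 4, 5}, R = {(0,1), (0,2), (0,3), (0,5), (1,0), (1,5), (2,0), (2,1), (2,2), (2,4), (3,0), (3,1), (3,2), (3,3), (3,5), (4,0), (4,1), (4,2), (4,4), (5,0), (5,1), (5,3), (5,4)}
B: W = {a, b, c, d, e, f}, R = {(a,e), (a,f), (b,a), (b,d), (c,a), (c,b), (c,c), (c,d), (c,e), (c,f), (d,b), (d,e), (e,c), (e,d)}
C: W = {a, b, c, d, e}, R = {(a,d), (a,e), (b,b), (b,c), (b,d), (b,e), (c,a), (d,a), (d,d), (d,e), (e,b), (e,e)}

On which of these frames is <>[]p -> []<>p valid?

Frame correspondent (Sahlqvist): forall x forall y forall z (Rxy & Rxz -> exists w (Ryw & Rzw)) — i.e. convergence.
A: ✓.
B: fails — Rae and Raf but e and f have no common successor.
C: fails — Rbc and Rbb but c and b have no common successor.

A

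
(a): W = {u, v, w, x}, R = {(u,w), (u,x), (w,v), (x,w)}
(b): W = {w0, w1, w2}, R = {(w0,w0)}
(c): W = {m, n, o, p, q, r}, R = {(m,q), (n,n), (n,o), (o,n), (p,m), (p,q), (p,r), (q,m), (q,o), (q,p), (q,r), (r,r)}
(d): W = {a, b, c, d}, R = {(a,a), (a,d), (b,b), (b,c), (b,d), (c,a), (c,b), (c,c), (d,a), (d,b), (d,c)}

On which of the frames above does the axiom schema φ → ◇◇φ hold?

This is the axiom for a generalized confluence (Geach) condition; its first-order frame correspondent is ∀x ∃w (x = w ∧ xR²w).
(a): fails — at u but no t with u=t and uR²t.
(b): fails — at w1 but no w with w1=w and w1R²w.
(c): satisfies the condition.
(d): satisfies the condition.
Valid on: (c), (d).

(c), (d)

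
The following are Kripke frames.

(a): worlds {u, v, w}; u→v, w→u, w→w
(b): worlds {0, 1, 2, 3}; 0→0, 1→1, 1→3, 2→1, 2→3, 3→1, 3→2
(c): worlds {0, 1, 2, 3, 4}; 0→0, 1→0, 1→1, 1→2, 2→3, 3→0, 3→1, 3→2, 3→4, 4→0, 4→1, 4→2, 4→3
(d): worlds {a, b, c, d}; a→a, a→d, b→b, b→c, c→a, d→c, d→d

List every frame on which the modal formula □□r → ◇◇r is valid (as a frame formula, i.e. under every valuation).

Frame correspondent (Sahlqvist): ∀x ∃w (xR²w ∧ xR²w) — i.e. a generalized confluence (Geach) condition.
(a): fails — at u but no t with uR²t and uR²t.
(b): holds.
(c): holds.
(d): holds.

(b), (c), (d)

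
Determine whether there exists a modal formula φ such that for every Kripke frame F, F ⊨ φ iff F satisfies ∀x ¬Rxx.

Modal frame validity is preserved under surjective bounded morphisms.
The 3-cycle (worlds w0,w1,w2 with w0→w1→w2→w0) is irreflexive, and the map sending every world to a single reflexive point • is a surjective bounded morphism (forth: every edge maps to (•,•); back: every world has a successor). So any modal formula valid on the 3-cycle is also valid on the reflexive point, which is not irreflexive.
So the class is not modally definable.

No — not modally definable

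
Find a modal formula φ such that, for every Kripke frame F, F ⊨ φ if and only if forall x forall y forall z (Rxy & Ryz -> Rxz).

This is transitivity; the standard corresponding axiom is 4: □q → □□q.

□q → □□q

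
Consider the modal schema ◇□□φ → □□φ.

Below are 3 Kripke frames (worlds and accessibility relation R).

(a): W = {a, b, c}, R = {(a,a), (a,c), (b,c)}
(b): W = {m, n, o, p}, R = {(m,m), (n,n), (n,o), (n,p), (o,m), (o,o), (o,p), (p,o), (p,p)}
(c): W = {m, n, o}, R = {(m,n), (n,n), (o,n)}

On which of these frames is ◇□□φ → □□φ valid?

(c)

This is the axiom for a generalized confluence (Geach) condition; its first-order frame correspondent is ∀x ∀y ∀z ((xRy ∧ xR²z) → ∃w (yR²w ∧ z = w)).
(a): fails — aRc, aR²a but no w with cR²w and a=w.
(b): fails — nRo, nR²n but no w with oR²w and n=w.
(c): condition met.
Valid on: (c).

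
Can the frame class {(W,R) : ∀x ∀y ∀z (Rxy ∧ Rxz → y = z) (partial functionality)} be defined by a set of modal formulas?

The condition is partial functionality. A defining modal formula is ◇p → □p.
Suppose ◇p→□p is valid. Take Rxy, Rxz and set V(p)={y}. Then ◇p at x, so □p at x, so p at z, i.e. z=y.

Definable; ◇p → □p defines it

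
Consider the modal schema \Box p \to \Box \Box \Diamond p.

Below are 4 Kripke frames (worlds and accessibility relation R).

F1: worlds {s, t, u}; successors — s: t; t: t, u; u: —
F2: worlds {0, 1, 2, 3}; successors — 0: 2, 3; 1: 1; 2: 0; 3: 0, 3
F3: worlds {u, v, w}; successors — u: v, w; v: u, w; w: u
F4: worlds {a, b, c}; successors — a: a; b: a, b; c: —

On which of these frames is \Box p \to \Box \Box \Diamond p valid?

This is the axiom for a generalized confluence (Geach) condition; its first-order frame correspondent is \forall x \forall z (x R^2 z \to \exists w (xRw \wedge zRw)).
F1: fails — sR²u but no w with sRw and uRw.
F2: condition met.
F3: fails — uR²w but no t with uRt and wRt.
F4: condition met.

F2, F4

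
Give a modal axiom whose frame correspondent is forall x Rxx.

A defining formula is □ψ → ψ (the T axiom).
Suppose □ψ→ψ is valid. At any x set V(ψ)={w : Rxw}. Then □ψ holds at x, so ψ holds at x, i.e. Rxx.

□ψ → ψ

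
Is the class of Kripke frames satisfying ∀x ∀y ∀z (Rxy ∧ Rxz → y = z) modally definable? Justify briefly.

Definable; ◇r → □r defines it

The condition is partial functionality. A defining modal formula is ◇r → □r.
Suppose ◇r→□r is valid. Take Rxy, Rxz and set V(r)={y}. Then ◇r at x, so □r at x, so r at z, i.e. z=y.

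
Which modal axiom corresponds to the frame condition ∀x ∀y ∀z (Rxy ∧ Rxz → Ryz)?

◇r → □◇r

This is the Euclidean property; the standard corresponding axiom is 5: ◇r → □◇r.
Suppose ◇r→□◇r is valid. Take Rxy, Rxz and set V(r)={y}. Then ◇r at x, so □◇r at x, so ◇r at z, so some w with Rzw has r; w=y, i.e. Rzy. By symmetry of the argument, Ryz.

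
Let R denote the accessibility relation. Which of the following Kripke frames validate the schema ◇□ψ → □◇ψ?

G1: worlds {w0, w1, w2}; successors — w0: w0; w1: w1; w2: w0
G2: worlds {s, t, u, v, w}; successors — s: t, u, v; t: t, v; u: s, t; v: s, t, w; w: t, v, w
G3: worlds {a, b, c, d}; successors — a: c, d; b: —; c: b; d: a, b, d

G1, G2

This is the axiom for convergence; its first-order frame correspondent is ∀x ∀y ∀z (Rxy ∧ Rxz → ∃w (Ryw ∧ Rzw)).
G1: holds.
G2: holds.
G3: fails — Rcb and Rcb but b and b have no common successor.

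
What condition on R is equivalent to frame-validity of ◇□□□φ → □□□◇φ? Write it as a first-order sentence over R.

This is a Sahlqvist (Geach-type) schema ◇^1□^3φ → □^3◇^1φ.
First-order correspondent: ∀x ∀y ∀z ((xRy ∧ xR³z) → ∃w (yR³w ∧ zRw)).

∀x ∀y ∀z ((xRy ∧ xR³z) → ∃w (yR³w ∧ zRw))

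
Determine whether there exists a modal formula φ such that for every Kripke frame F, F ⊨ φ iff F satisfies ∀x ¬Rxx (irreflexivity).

No

Modal frame validity is preserved under surjective bounded morphisms.
The 4-cycle (worlds a,b,c,d with a→b→c→d→a) is irreflexive, and the map sending every world to a single reflexive point • is a surjective bounded morphism (forth: every edge maps to (•,•); back: every world has a successor). So any modal formula valid on the 4-cycle is also valid on the reflexive point, which is not irreflexive.
So the class is not modally definable.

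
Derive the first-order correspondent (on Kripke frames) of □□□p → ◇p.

This is a Sahlqvist (Geach-type) schema ◇^0□^3p → □^0◇^1p.
Minimal-valuation argument: fix x; take any y with xR^0y and any z with xR^0z. Set V(p) to the set of worlds R-reachable from y in exactly 3 steps. Then □^3p holds at y, so the antecedent holds at x; validity forces ◇^1p at z, giving a w with zR^1w and yR^3w.
First-order correspondent: ∀x ∃w (xR³w ∧ xRw).

∀x ∃w (xR³w ∧ xRw)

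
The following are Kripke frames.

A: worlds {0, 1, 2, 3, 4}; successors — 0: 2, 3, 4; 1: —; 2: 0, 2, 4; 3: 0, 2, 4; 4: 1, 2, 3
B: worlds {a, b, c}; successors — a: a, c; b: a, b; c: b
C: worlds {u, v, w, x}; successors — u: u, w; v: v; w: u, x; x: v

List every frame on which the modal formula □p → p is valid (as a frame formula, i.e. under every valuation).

none

Frame correspondent (Sahlqvist): ∀x Rxx — i.e. reflexivity.
A: fails — world 0 does not see itself.
B: fails — world c does not see itself.
C: fails — world w does not see itself.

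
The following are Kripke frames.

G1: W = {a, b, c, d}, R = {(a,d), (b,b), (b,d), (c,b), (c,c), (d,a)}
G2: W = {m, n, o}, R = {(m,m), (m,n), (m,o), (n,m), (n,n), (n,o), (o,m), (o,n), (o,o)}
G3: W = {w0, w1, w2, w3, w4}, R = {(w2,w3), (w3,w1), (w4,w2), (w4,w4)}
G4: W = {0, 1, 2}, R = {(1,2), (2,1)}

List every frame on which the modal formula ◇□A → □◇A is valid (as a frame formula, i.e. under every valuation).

This is the axiom for convergence; its first-order frame correspondent is ∀x ∀y ∀z (Rxy ∧ Rxz → ∃w (Ryw ∧ Rzw)).
G1: fails — Rbb and Rbd but b and d have no common successor.
G2: holds.
G3: fails — Rw3w1 and Rw3w1 but w1 and w1 have no common successor.
G4: holds.
Valid on: G2, G4.

G2, G4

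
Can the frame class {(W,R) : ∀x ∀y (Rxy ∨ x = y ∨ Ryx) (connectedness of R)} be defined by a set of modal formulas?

If a class were modally definable it would be closed under disjoint unions (Goldblatt–Thomason).
Take 4 disjoint single-world reflexive frames: each is trivially connected, but their disjoint union has 4 worlds with no edge between distinct components, so it is not connected.
So the class is not modally definable.

Not definable by any modal formula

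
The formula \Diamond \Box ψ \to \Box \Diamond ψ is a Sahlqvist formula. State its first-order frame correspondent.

Convergence

Suppose ◇□ψ→□◇ψ is valid. Take Rxy, Rxz and set V(ψ)={w : Ryw}. Then □ψ at y so ◇□ψ at x, so □◇ψ at x, so ◇ψ at z, giving w with Rzw and Ryw.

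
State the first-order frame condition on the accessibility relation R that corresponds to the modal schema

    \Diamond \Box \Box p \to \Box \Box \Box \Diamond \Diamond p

\forall x \forall y \forall z ((xRy \wedge x R^3 z) \to \exists w (y R^2 w \wedge z R^2 w))

This is a Sahlqvist (Geach-type) schema ◇^1□^2p → □^3◇^2p.
Minimal-valuation argument: fix x; take any y with xR^1y and any z with xR^3z. Set V(p) to the set of worlds R-reachable from y in exactly 2 steps. Then □^2p holds at y, so the antecedent holds at x; validity forces ◇^2p at z, giving a w with zR^2w and yR^2w.
First-order correspondent: \forall x \forall y \forall z ((xRy \wedge x R^3 z) \to \exists w (y R^2 w \wedge z R^2 w)).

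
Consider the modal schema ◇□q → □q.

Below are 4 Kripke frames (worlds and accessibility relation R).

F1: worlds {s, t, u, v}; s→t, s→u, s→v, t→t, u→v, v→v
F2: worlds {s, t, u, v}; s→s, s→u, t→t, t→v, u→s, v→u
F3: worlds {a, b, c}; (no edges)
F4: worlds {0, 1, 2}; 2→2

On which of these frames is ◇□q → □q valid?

Frame correspondent (Sahlqvist): ∀x ∀y ∀z (Rxy ∧ Rxz → Ryz) — i.e. the Euclidean property.
F1: fails — Rsv and Rsu but not Rvu.
F2: fails — Rsu and Rsu but not Ruu.
F3: holds.
F4: holds.
Valid on: F3, F4.

F3, F4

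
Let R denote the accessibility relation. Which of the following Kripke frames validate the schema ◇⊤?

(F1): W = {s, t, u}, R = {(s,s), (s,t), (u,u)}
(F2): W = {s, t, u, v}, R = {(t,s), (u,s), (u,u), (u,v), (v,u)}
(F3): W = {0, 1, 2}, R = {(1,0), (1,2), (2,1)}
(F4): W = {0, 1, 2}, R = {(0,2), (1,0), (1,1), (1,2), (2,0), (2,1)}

(F4)

This is the axiom for seriality; its first-order frame correspondent is ∀x ∃y Rxy.
(F1): fails — world t has no successor.
(F2): fails — world s has no successor.
(F3): fails — world 0 has no successor.
(F4): condition met.
Valid on: (F4).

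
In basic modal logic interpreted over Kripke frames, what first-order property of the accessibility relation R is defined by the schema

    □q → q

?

Reflexivity

This is the T axiom.
It corresponds to reflexivity: ∀x Rxx.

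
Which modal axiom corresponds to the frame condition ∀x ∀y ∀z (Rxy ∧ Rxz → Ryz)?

◇r → □◇r

The condition is the Euclidean property. The 5 schema ◇r → □◇r defines it.
Suppose ◇r→□◇r is valid. Take Rxy, Rxz and set V(r)={y}. Then ◇r at x, so □◇r at x, so ◇r at z, so some w with Rzw has r; w=y, i.e. Rzy. By symmetry of the argument, Ryz.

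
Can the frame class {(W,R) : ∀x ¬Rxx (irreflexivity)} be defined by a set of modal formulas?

No — not modally definable

If a class were modally definable it would be closed under surjective bounded morphisms (Goldblatt–Thomason).
The 2-cycle (worlds s,t with s→t→s) is irreflexive, and the map sending every world to a single reflexive point • is a surjective bounded morphism (forth: every edge maps to (•,•); back: every world has a successor). So any modal formula valid on the 2-cycle is also valid on the reflexive point, which is not irreflexive.
So the class is not modally definable.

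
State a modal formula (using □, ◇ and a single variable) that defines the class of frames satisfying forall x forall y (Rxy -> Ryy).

□(□ψ → ψ)

The condition is shift-reflexivity. The T□ schema □(□ψ → ψ) defines it.
Suppose □(□ψ→ψ) is valid. Take Rxy and set V(ψ)={w : Ryw}. Then at y, □ψ holds; since □(□ψ→ψ) at x, □ψ→ψ at y, so ψ at y, i.e. Ryy.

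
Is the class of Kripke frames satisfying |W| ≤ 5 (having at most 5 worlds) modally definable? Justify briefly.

Modal frame validity is preserved under disjoint unions.
Any modal formula valid on each of 6 disjoint one-world frames is valid on their disjoint union (validity is preserved under disjoint unions). Each one-world frame has |W|=1≤5, but the union has |W|=6.
Hence having at most 5 worlds is not modally definable.

No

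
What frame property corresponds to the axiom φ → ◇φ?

Reflexivity

This is a form of the T axiom.
Its frame correspondent is reflexivity — ∀x Rxx.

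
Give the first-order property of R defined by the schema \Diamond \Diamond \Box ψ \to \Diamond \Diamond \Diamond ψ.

This is a Sahlqvist (Geach-type) schema ◇^2□^1ψ → □^0◇^3ψ.
First-order correspondent: \forall x \forall y (x R^2 y \to \exists w (yRw \wedge x R^3 w)).

\forall x \forall y (x R^2 y \to \exists w (yRw \wedge x R^3 w))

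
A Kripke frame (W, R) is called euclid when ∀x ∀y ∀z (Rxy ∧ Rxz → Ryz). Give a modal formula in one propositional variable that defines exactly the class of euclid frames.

◇p → □◇p

This is the Euclidean property; the standard corresponding axiom is 5: ◇p → □◇p.
Suppose ◇p→□◇p is valid. Take Rxy, Rxz and set V(p)={y}. Then ◇p at x, so □◇p at x, so ◇p at z, so some w with Rzw has p; w=y, i.e. Rzy. By symmetry of the argument, Ryz.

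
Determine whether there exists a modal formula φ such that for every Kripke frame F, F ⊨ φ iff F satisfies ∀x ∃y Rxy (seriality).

This is a Sahlqvist condition; the D axiom □q → ◇q defines it.
Suppose □q→◇q is valid. At any x set V(q)=W. Then □q at x, so ◇q at x, so x has a successor.

Yes — defined by □q → ◇q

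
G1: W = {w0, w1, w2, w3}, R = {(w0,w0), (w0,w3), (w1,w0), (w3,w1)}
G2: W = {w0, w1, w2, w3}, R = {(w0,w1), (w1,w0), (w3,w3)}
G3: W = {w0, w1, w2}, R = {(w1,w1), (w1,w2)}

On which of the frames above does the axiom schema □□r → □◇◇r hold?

The schema corresponds to a generalized confluence (Geach) condition: ∀x ∀z (xRz → ∃w (xR²w ∧ zR²w)).
G1: ✓.
G2: fails — w0Rw1 but no w with w0R²w and w1R²w.
G3: fails — w1Rw2 but no w with w1R²w and w2R²w.

G1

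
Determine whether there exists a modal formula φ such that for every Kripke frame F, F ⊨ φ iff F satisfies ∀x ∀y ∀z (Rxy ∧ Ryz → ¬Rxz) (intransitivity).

Any modally definable frame class is closed under surjective bounded morphisms.
The 3-cycle (worlds a,b,c with a→b→c→a) is intransitive. Mapping every world to a single reflexive point • is a surjective bounded morphism; the reflexive point is not intransitive (R••∧R•• but R••).
So no modal formula (or set of formulas) defines exactly the intransitive frames.

No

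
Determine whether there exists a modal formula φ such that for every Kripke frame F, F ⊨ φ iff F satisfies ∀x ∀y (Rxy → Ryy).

Yes, by □(□p → p)

The condition is shift-reflexivity. A defining modal formula is □(□p → p).
Suppose □(□p→p) is valid. Take Rxy and set V(p)={w : Ryw}. Then at y, □p holds; since □(□p→p) at x, □p→p at y, so p at y, i.e. Ryy.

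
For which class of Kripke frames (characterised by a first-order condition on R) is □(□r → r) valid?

Shift-reflexivity

Suppose □(□r→r) is valid. Take Rxy and set V(r)={w : Ryw}. Then at y, □r holds; since □(□r→r) at x, □r→r at y, so r at y, i.e. Ryy.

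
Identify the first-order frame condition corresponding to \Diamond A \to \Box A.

This is the CD axiom.
It corresponds to partial functionality: \forall x \forall y \forall z (Rxy \wedge Rxz \to y = z).

partial functionality: \forall x \forall y \forall z (Rxy \wedge Rxz \to y = z)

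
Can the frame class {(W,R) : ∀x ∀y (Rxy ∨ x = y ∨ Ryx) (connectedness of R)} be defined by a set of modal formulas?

No

If a class were modally definable it would be closed under disjoint unions (Goldblatt–Thomason).
Take 3 disjoint single-world reflexive frames: each is trivially connected, but their disjoint union has 3 worlds with no edge between distinct components, so it is not connected.
So no modal formula (or set of formulas) defines exactly the connected frames.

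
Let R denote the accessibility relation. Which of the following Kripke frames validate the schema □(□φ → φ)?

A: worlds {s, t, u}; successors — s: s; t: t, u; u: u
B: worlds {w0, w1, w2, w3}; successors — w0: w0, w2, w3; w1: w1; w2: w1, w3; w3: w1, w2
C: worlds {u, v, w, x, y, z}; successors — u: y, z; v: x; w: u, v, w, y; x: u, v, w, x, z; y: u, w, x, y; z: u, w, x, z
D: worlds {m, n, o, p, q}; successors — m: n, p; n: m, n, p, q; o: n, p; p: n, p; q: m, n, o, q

A

This is the axiom for shift-reflexivity; its first-order frame correspondent is ∀x ∀y (Rxy → Ryy).
A: satisfies the condition.
B: fails — Rw3w2 but not Rw2w2.
C: fails — Rwv but not Rvv.
D: fails — Rqm but not Rmm.
Valid on: A.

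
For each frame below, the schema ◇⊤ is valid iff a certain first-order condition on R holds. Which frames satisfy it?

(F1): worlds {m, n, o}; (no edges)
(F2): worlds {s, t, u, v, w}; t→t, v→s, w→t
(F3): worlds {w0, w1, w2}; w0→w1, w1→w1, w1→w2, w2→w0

Frame correspondent (Sahlqvist): ∀x ∃y Rxy — i.e. seriality.
(F1): fails — world m has no successor.
(F2): fails — world s has no successor.
(F3): holds.

(F3)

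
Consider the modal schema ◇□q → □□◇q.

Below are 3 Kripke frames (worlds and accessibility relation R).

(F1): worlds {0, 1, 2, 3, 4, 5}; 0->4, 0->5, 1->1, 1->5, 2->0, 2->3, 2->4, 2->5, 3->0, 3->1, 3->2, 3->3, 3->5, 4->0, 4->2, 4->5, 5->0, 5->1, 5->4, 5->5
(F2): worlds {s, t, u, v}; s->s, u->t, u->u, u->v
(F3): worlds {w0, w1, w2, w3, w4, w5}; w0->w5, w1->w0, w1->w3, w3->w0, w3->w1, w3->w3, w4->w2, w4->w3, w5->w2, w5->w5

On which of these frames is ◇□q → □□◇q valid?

This is the axiom for a generalized confluence (Geach) condition; its first-order frame correspondent is ∀x ∀y ∀z ((xRy ∧ xR²z) → ∃w (yRw ∧ zRw)).
(F1): satisfies the condition.
(F2): fails — uRt, uR²t but no w with tRw and tRw.
(F3): fails — w0Rw5, w0R²w2 but no w with w5Rw and w2Rw.
Valid on: (F1).

(F1)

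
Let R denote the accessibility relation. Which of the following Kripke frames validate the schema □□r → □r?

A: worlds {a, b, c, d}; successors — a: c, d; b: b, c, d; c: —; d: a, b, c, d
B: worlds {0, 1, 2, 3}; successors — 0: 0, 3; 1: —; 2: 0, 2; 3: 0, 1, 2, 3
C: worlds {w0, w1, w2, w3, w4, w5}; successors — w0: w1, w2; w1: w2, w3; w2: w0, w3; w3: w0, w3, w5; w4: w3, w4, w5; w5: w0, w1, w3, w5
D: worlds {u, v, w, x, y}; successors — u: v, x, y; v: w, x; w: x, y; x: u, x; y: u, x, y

This is the axiom for density; its first-order frame correspondent is ∀x ∀y (Rxy → ∃z (Rxz ∧ Rzy)).
A: satisfies the condition.
B: satisfies the condition.
C: fails — Rw1w2 but no z with Rw1z and Rzw2.
D: fails — Ruv but no z with Ruz and Rzv.
Valid on: A, B.

A, B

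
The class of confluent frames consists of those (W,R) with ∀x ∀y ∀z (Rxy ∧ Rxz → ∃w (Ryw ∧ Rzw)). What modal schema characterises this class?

◇□q → □◇q

A defining formula is ◇□q → □◇q (the .2 axiom).
Suppose ◇□q→□◇q is valid. Take Rxy, Rxz and set V(q)={w : Ryw}. Then □q at y so ◇□q at x, so □◇q at x, so ◇q at z, giving w with Rzw and Ryw.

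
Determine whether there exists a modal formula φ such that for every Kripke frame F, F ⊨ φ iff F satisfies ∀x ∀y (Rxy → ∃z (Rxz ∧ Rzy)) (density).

Definable; □□q → □q defines it

Yes: it is density, defined by the C4 schema □□q → □q.
Suppose □□q→□q is valid. Take Rxy and set V(q)={w : xR²w}. Then □□q at x, so □q at x, so q at y, i.e. ∃z(Rxz∧Rzy).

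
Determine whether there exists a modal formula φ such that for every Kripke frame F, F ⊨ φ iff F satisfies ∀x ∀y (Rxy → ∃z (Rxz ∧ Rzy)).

The condition is density. A defining modal formula is □□q → □q.
Suppose □□q→□q is valid. Take Rxy and set V(q)={w : xR²w}. Then □□q at x, so □q at x, so q at y, i.e. ∃z(Rxz∧Rzy).

Yes, by □□q → □q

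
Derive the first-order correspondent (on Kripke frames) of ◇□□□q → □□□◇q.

∀x ∀y ∀z ((xRy ∧ xR³z) → ∃w (yR³w ∧ zRw))

This is a Sahlqvist (Geach-type) schema ◇^1□^3q → □^3◇^1q.
Minimal-valuation argument: fix x; take any y with xR^1y and any z with xR^3z. Set V(q) to the set of worlds R-reachable from y in exactly 3 steps. Then □^3q holds at y, so the antecedent holds at x; validity forces ◇^1q at z, giving a w with zR^1w and yR^3w.
First-order correspondent: ∀x ∀y ∀z ((xRy ∧ xR³z) → ∃w (yR³w ∧ zRw)).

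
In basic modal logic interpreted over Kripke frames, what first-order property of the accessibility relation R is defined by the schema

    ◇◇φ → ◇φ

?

This schema is equivalent to the 4 axiom □φ → □□φ.
Its frame correspondent is transitivity — ∀x ∀y ∀z (Rxy ∧ Ryz → Rxz).

Transitivity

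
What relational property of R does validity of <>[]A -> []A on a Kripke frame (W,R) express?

the Euclidean property: forall x forall y forall z (Rxy & Rxz -> Ryz)

Replacing A by ¬A and contraposing gives the equivalent schema ◇A → □◇A.
Suppose ◇A→□◇A is valid. Take Rxy, Rxz and set V(A)={y}. Then ◇A at x, so □◇A at x, so ◇A at z, so some w with Rzw has A; w=y, i.e. Rzy. By symmetry of the argument, Ryz.
Conversely, on a frame with the Euclidean property the schema holds at every world under every valuation.
Frame condition: forall x forall y forall z (Rxy & Rxz -> Ryz).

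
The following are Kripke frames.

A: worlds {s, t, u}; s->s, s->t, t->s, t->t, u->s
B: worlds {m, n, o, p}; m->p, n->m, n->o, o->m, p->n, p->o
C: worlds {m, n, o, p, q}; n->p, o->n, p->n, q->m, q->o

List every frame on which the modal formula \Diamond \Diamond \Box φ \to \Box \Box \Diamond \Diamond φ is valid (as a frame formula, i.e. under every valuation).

Frame correspondent (Sahlqvist): \forall x \forall y \forall z ((x R^2 y \wedge x R^2 z) \to \exists w (yRw \wedge z R^2 w)) — i.e. a generalized confluence (Geach) condition.
A: ✓.
B: fails — mR²n, mR²o but no w with nRw and oR²w.
C: fails — nR²n, nR²n but no w with nRw and nR²w.

A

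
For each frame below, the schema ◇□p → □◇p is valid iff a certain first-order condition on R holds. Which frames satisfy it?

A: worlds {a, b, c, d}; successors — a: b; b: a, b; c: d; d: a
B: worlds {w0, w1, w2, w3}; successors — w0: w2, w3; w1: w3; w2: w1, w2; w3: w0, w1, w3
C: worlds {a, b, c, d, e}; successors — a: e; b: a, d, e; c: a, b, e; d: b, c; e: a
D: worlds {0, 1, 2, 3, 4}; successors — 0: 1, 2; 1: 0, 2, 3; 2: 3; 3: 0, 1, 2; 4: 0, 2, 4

This is the axiom for convergence; its first-order frame correspondent is ∀x ∀y ∀z (Rxy ∧ Rxz → ∃w (Ryw ∧ Rzw)).
A: satisfies the condition.
B: fails — Rw2w2 and Rw2w1 but w2 and w1 have no common successor.
C: fails — Rba and Rbe but a and e have no common successor.
D: fails — R10 and R12 but 0 and 2 have no common successor.
Valid on: A.

A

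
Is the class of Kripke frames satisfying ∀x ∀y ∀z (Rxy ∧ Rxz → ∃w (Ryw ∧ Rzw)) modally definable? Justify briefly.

Yes — defined by ◇□p → □◇p

The condition is convergence. A defining modal formula is ◇□p → □◇p.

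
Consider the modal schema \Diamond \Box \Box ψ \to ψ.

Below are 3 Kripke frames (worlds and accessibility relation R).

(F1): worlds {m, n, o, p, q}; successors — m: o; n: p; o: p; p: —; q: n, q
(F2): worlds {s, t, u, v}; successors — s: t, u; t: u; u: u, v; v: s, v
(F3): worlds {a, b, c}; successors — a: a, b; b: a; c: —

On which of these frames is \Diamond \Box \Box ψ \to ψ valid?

Frame correspondent (Sahlqvist): \forall x \forall y (xRy \to \exists w (y R^2 w \wedge x = w)) — i.e. a generalized confluence (Geach) condition.
(F1): fails — mRo but no w with oR²w and m=w.
(F2): fails — sRt but no w with tR²w and s=w.
(F3): holds.
Valid on: (F3).

(F3)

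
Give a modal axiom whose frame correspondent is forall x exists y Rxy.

□q → ◇q

A defining formula is □q → ◇q (the D axiom).
Suppose □q→◇q is valid. At any x set V(q)=W. Then □q at x, so ◇q at x, so x has a successor.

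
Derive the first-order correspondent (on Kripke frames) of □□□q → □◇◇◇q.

∀x ∀z (xRz → ∃w (xR³w ∧ zR³w))

This is a Sahlqvist (Geach-type) schema ◇^0□^3q → □^1◇^3q.
First-order correspondent: ∀x ∀z (xRz → ∃w (xR³w ∧ zR³w)).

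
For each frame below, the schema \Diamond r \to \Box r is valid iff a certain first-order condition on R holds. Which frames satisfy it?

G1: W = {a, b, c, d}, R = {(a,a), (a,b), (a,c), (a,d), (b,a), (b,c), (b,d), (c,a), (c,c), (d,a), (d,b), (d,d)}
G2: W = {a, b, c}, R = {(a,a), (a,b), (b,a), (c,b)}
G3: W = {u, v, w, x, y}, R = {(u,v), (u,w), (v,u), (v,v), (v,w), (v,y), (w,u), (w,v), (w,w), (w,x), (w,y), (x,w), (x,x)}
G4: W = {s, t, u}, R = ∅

The schema corresponds to partial functionality: \forall x \forall y \forall z (Rxy \wedge Rxz \to y = z).
G1: fails — a sees both a and b.
G2: fails — a sees both a and b.
G3: fails — u sees both v and w.
G4: holds.

G4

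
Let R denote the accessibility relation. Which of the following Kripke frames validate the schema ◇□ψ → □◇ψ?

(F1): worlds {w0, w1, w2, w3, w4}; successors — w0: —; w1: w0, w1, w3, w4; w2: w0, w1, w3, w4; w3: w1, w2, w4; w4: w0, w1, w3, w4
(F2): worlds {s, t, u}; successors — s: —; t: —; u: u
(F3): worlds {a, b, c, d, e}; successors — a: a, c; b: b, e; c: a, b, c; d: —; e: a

(F2)

This is the axiom for convergence; its first-order frame correspondent is ∀x ∀y ∀z (Rxy ∧ Rxz → ∃w (Ryw ∧ Rzw)).
(F1): fails — Rw1w1 and Rw1w0 but w1 and w0 have no common successor.
(F2): condition met.
(F3): fails — Rbb and Rbe but b and e have no common successor.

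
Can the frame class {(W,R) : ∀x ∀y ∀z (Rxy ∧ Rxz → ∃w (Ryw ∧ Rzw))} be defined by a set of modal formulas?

Yes: it is convergence, defined by the .2 schema ◇□q → □◇q.

Yes — defined by ◇□q → □◇q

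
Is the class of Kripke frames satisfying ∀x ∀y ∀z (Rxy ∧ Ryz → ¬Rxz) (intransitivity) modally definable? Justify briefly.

No

Any modally definable frame class is closed under surjective bounded morphisms.
The 5-cycle (worlds s,t,u,v,w with s→t→u→v→w→s) is intransitive. Mapping every world to a single reflexive point • is a surjective bounded morphism; the reflexive point is not intransitive (R••∧R•• but R••).
So the class is not modally definable.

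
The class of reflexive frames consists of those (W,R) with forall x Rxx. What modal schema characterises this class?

□p → p

A defining formula is □p → p (the T axiom).
Suppose □p→p is valid. At any x set V(p)={w : Rxw}. Then □p holds at x, so p holds at x, i.e. Rxx.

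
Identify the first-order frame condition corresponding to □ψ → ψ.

Suppose □ψ→ψ is valid. At any x set V(ψ)={w : Rxw}. Then □ψ holds at x, so ψ holds at x, i.e. Rxx.
The converse is a direct semantic check.
Frame condition: ∀x Rxx.

Reflexivity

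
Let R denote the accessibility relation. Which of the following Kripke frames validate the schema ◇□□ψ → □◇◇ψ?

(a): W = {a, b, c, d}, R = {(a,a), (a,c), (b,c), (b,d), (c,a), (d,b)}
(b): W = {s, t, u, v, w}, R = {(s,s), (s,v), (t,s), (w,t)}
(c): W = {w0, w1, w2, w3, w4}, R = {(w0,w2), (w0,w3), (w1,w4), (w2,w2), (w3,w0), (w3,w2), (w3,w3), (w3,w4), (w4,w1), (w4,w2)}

(a), (c)

Frame correspondent (Sahlqvist): ∀x ∀y ∀z ((xRy ∧ xRz) → ∃w (yR²w ∧ zR²w)) — i.e. a generalized confluence (Geach) condition.
(a): satisfies the condition.
(b): fails — sRs, sRv but no w* with sR²w* and vR²w*.
(c): satisfies the condition.
Valid on: (a), (c).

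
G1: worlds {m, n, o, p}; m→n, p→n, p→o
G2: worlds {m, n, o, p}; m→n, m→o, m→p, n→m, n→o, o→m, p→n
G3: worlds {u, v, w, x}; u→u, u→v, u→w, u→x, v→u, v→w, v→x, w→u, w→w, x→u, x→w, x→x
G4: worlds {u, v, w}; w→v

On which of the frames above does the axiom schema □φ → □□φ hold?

G1, G4

This is the axiom for transitivity; its first-order frame correspondent is ∀x ∀y ∀z (Rxy ∧ Ryz → Rxz).
G1: holds.
G2: fails — Rom and Rmo but not Roo.
G3: fails — Rwu and Ruv but not Rwv.
G4: holds.
Valid on: G1, G4.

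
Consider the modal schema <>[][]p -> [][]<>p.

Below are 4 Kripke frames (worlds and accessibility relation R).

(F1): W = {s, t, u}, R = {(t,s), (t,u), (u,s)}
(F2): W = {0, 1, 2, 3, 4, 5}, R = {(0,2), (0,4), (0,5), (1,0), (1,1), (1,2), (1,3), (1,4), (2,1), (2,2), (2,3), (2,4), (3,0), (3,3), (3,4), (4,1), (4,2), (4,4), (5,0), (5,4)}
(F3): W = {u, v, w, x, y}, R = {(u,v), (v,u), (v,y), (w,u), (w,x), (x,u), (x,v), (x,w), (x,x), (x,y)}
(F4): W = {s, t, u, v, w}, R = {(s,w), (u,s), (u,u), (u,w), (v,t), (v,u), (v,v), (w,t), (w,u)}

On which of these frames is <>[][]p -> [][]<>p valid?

(F2)

The schema corresponds to a generalized confluence (Geach) condition: forall x forall y forall z ((xRy & x R^2 z) -> exists w (y R^2 w & zRw)).
(F1): fails — tRs, tR²s but no w with sR²w and sRw.
(F2): condition met.
(F3): fails — uRv, uR²y but no t with vR²t and yRt.
(F4): fails — sRw, sR²t but no w* with wR²w* and tRw*.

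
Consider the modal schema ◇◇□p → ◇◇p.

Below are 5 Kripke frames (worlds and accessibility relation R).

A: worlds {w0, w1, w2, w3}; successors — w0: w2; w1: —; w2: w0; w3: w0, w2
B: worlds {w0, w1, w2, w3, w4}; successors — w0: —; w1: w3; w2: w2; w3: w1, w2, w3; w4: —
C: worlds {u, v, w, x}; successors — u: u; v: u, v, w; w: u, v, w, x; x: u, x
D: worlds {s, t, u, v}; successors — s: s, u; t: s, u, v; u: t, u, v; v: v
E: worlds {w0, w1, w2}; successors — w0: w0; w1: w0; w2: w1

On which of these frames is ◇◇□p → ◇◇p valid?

Frame correspondent (Sahlqvist): ∀x ∀y (xR²y → ∃w (yRw ∧ xR²w)) — i.e. a generalized confluence (Geach) condition.
A: fails — w0R²w0 but no w with w0Rw and w0R²w.
B: ✓.
C: ✓.
D: ✓.
E: ✓.
Valid on: B, C, D, E.

B, C, D, E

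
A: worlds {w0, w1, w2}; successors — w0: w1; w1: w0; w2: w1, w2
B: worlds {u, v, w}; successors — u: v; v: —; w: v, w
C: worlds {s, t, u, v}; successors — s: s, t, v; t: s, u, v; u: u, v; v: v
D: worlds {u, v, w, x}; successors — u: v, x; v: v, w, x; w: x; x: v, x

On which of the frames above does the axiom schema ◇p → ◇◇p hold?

C, D

The schema corresponds to a generalized confluence (Geach) condition: ∀x ∀y (xRy → ∃w (y = w ∧ xR²w)).
A: fails — w0Rw1 but no w with w1=w and w0R²w.
B: fails — uRv but no t with v=t and uR²t.
C: condition met.
D: condition met.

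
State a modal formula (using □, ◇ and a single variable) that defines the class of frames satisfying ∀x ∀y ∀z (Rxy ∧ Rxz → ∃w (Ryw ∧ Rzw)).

◇□ψ → □◇ψ

The condition is convergence. The .2 schema ◇□ψ → □◇ψ defines it.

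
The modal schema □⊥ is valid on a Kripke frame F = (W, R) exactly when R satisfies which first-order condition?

This schema is the Ver axiom.
Its frame correspondent is emptiness of R — ∀x ∀y ¬Rxy.

Emptiness of R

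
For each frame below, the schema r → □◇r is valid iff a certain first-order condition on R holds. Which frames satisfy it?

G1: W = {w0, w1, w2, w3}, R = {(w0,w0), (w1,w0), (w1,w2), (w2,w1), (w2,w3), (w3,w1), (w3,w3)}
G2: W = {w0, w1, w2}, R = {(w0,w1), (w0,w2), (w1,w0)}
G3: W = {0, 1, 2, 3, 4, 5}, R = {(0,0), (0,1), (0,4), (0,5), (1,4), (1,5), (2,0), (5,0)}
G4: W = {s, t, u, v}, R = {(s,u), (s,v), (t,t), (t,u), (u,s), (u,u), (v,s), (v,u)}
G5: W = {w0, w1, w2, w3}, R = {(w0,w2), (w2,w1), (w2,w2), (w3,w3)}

none

This is the axiom for symmetry; its first-order frame correspondent is ∀x ∀y (Rxy → Ryx).
G1: fails — Rw1w0 but not Rw0w1.
G2: fails — Rw0w2 but not Rw2w0.
G3: fails — R01 but not R10.
G4: fails — Rvu but not Ruv.
G5: fails — Rw0w2 but not Rw2w0.
Valid on no frame.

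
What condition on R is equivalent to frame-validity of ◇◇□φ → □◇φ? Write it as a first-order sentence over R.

This is a Sahlqvist (Geach-type) schema ◇^2□^1φ → □^1◇^1φ.
Minimal-valuation argument: fix x; take any y with xR^2y and any z with xR^1z. Set V(φ) to the set of worlds R-reachable from y in exactly 1 step. Then □^1φ holds at y, so the antecedent holds at x; validity forces ◇^1φ at z, giving a w with zR^1w and yR^1w.
First-order correspondent: ∀x ∀y ∀z ((xR²y ∧ xRz) → ∃w (yRw ∧ zRw)).

∀x ∀y ∀z ((xR²y ∧ xRz) → ∃w (yRw ∧ zRw))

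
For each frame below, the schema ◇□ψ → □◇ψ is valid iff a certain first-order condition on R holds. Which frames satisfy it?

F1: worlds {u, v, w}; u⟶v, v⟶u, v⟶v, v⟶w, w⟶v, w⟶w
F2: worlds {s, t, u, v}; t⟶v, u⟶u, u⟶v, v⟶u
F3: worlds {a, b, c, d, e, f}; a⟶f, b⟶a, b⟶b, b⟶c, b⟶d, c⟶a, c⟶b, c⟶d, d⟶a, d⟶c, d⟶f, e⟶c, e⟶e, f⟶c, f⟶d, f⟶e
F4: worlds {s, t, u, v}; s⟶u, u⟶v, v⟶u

F1, F2, F4

Frame correspondent (Sahlqvist): ∀x ∀y ∀z (Rxy ∧ Rxz → ∃w (Ryw ∧ Rzw)) — i.e. convergence.
F1: ✓.
F2: ✓.
F3: fails — Rbc and Rba but c and a have no common successor.
F4: ✓.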